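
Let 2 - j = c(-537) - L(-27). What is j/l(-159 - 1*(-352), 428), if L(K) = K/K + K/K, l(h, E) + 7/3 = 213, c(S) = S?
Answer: 1623/632 ≈ 2.5680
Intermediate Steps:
l(h, E) = 632/3 (l(h, E) = -7/3 + 213 = 632/3)
L(K) = 2 (L(K) = 1 + 1 = 2)
j = 541 (j = 2 - (-537 - 1*2) = 2 - (-537 - 2) = 2 - 1*(-539) = 2 + 539 = 541)
j/l(-159 - 1*(-352), 428) = 541/(632/3) = 541*(3/632) = 1623/632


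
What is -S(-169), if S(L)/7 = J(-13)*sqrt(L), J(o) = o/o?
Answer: -91*I ≈ -91.0*I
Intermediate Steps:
J(o) = 1
S(L) = 7*sqrt(L) (S(L) = 7*(1*sqrt(L)) = 7*sqrt(L))
-S(-169) = -7*sqrt(-169) = -7*13*I = -91*I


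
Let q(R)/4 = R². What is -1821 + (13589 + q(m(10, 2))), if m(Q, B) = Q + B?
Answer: 12344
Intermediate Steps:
m(Q, B) = B + Q
q(R) = 4*R²
-1821 + (13589 + q(m(10, 2))) = -1821 + (13589 + 4*(2 + 10)²) = -1821 + (13589 + 4*12²) = -1821 + (13589 + 4*144) = -1821 + (13589 + 576) = -1821 + 14165 = 12344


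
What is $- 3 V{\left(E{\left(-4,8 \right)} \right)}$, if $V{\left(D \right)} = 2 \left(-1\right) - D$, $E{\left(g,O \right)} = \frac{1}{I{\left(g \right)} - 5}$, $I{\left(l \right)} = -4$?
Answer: $\frac{17}{3} \approx 5.6667$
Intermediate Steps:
$E{\left(g,O \right)} = - \frac{1}{9}$ ($E{\left(g,O \right)} = \frac{1}{-4 - 5} = \frac{1}{-9} = - \frac{1}{9}$)
$V{\left(D \right)} = -2 - D$
$- 3 V{\left(E{\left(-4,8 \right)} \right)} = - 3 \left(-2 - - \frac{1}{9}\right) = - 3 \left(-2 + \frac{1}{9}\right) = \left(-3\right) \left(- \frac{17}{9}\right) = \frac{17}{3}$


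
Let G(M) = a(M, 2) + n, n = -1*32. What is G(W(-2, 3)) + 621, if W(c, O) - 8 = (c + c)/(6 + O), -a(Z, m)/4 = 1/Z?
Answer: 10004/17 ≈ 588.47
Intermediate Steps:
a(Z, m) = -4/Z
n = -32
W(c, O) = 8 + 2*c/(6 + O) (W(c, O) = 8 + (c + c)/(6 + O) = 8 + (2*c)/(6 + O) = 8 + 2*c/(6 + O))
G(M) = -32 - 4/M (G(M) = -4/M - 32 = -32 - 4/M)
G(W(-2, 3)) + 621 = (-32 - 4*(6 + 3)/(2*(24 - 2 + 4*3))) + 621 = (-32 - 4*9/(2*(24 - 2 + 12))) + 621 = (-32 - 4/(2*(⅑)*34)) + 621 = (-32 - 4/68/9) + 621 = (-32 - 4*9/68) + 621 = (-32 - 9/17) + 621 = -553/17 + 621 = 10004/17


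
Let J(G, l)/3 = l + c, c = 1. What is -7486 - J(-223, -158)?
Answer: -7015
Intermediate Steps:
J(G, l) = 3 + 3*l (J(G, l) = 3*(l + 1) = 3*(1 + l) = 3 + 3*l)
-7486 - J(-223, -158) = -7486 - (3 + 3*(-158)) = -7486 - (3 - 474) = -7486 - 1*(-471) = -7486 + 471 = -7015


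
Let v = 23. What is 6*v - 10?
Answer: 128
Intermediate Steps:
6*v - 10 = 6*23 - 10 = 138 - 10 = 128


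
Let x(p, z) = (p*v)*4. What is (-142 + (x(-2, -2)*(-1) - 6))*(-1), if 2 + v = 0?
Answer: 164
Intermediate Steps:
v = -2 (v = -2 + 0 = -2)
x(p, z) = -8*p (x(p, z) = (p*(-2))*4 = -2*p*4 = -8*p)
(-142 + (x(-2, -2)*(-1) - 6))*(-1) = (-142 + (-8*(-2)*(-1) - 6))*(-1) = (-142 + (16*(-1) - 6))*(-1) = (-142 + (-16 - 6))*(-1) = (-142 - 22)*(-1) = -164*(-1) = 164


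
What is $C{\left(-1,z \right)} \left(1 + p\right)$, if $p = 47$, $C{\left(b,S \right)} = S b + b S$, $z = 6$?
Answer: $-576$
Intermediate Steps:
$C{\left(b,S \right)} = 2 S b$ ($C{\left(b,S \right)} = S b + S b = 2 S b$)
$C{\left(-1,z \right)} \left(1 + p\right) = 2 \cdot 6 \left(-1\right) \left(1 + 47\right) = \left(-12\right) 48 = -576$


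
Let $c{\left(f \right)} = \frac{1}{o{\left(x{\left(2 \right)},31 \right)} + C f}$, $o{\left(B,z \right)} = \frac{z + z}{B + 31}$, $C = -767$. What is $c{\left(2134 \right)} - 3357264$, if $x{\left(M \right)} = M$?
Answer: $- \frac{181337955077601}{54013612} \approx -3.3573 \cdot 10^{6}$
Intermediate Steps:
$o{\left(B,z \right)} = \frac{2 z}{31 + B}$
$c{\left(f \right)} = \frac{1}{\frac{62}{33} - 767 f}$ ($c{\left(f \right)} = \frac{1}{2 \cdot 31 \frac{1}{31 + 2} - 767 f} = \frac{1}{2 \cdot 31 \cdot \frac{1}{33} - 767 f} = \frac{1}{\frac{62}{33} - 767 f}$)
$c{\left(2134 \right)} - 3357264 = - \frac{33}{-62 + 25311 \cdot 2134} - 3357264 = - \frac{33}{-62 + 54013674} - 3357264 = - \frac{33}{54013612} - 3357264 = - \frac{181337955077601}{54013612}$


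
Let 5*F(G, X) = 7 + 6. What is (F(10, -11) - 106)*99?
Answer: -51183/5 ≈ -10237.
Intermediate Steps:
F(G, X) = 13/5 (F(G, X) = (7 + 6)/5 = (⅕)*13 = 13/5)
(F(10, -11) - 106)*99 = (13/5 - 106)*99 = -517/5*99 = -51183/5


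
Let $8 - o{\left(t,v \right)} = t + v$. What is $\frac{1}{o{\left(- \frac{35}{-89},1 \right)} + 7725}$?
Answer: $\frac{89}{688113} \approx 0.00012934$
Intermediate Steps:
$o{\left(t,v \right)} = 8 - t - v$ ($o{\left(t,v \right)} = 8 - \left(t + v\right) = 8 - t - v$)
$\frac{1}{o{\left(- \frac{35}{-89},1 \right)} + 7725} = \frac{1}{\left(8 - - \frac{35}{-89} - 1\right) + 7725} = \frac{1}{\left(8 - \left(-35\right) \left(- \frac{1}{89}\right) - 1\right) + 7725} = \frac{1}{\left(8 - \frac{35}{89} - 1\right) + 7725} = \frac{1}{\frac{588}{89} + 7725} = \frac{1}{\frac{688113}{89}} = \frac{89}{688113}$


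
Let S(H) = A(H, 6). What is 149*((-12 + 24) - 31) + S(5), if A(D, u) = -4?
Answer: -2835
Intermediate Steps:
S(H) = -4
149*((-12 + 24) - 31) + S(5) = 149*((-12 + 24) - 31) - 4 = 149*(12 - 31) - 4 = 149*(-19) - 4 = -2831 - 4 = -2835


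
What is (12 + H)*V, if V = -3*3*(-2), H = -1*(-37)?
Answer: 882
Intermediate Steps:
H = 37
V = 18 (V = -9*(-2) = 18)
(12 + H)*V = (12 + 37)*18 = 49*18 = 882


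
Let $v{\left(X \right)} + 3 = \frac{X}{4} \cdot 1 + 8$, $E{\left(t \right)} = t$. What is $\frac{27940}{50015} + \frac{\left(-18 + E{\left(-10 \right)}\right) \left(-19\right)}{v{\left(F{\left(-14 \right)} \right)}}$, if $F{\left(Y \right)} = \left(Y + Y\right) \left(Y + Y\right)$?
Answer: $\frac{6444784}{2010603} \approx 3.2054$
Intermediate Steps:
$F{\left(Y \right)} = 4 Y^{2}$ ($F{\left(Y \right)} = 2 Y 2 Y = 4 Y^{2}$)
$v{\left(X \right)} = 5 + \frac{X}{4}$ ($v{\left(X \right)} = -3 + \left(\frac{X}{4} \cdot 1 + 8\right) = -3 + \left(\frac{X}{4} + 8\right) = -3 + \left(8 + \frac{X}{4}\right) = 5 + \frac{X}{4}$)
$\frac{27940}{50015} + \frac{\left(-18 + E{\left(-10 \right)}\right) \left(-19\right)}{v{\left(F{\left(-14 \right)} \right)}} = \frac{27940}{50015} + \frac{\left(-18 - 10\right) \left(-19\right)}{5 + \frac{4 \left(-14\right)^{2}}{4}} = 27940 \cdot \frac{1}{50015} + \frac{\left(-28\right) \left(-19\right)}{5 + \frac{4 \cdot 196}{4}} = \frac{5588}{10003} + \frac{532}{5 + \frac{1}{4} \cdot 784} = \frac{5588}{10003} + \frac{532}{5 + 196} = \frac{5588}{10003} + \frac{532}{201} = \frac{6444784}{2010603}$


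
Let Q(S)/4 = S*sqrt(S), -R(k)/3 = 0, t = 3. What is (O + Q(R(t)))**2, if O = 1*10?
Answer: 100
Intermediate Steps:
R(k) = 0 (R(k) = -3*0 = 0)
Q(S) = 4*S**(3/2) (Q(S) = 4*(S*sqrt(S)) = 4*S**(3/2))
O = 10
(O + Q(R(t)))**2 = (10 + 4*0**(3/2))**2 = (10 + 4*0)**2 = (10 + 0)**2 = 10**2 = 100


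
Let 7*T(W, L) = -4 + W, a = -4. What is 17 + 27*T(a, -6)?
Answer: -97/7 ≈ -13.857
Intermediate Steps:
T(W, L) = -4/7 + W/7 (T(W, L) = (-4 + W)/7 = -4/7 + W/7)
17 + 27*T(a, -6) = 17 + 27*(-4/7 + (⅐)*(-4)) = 17 + 27*(-4/7 - 4/7) = 17 + 27*(-8/7) = 17 - 216/7 = -97/7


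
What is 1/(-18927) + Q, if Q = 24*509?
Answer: 231212231/18927 ≈ 12216.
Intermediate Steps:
Q = 12216
1/(-18927) + Q = 1/(-18927) + 12216 = -1/18927 + 12216 = 231212231/18927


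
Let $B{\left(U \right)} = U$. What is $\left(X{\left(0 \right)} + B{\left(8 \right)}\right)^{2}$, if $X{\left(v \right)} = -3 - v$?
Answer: $25$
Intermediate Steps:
$\left(X{\left(0 \right)} + B{\left(8 \right)}\right)^{2} = \left(\left(-3 - 0\right) + 8\right)^{2} = \left(\left(-3 + 0\right) + 8\right)^{2} = \left(-3 + 8\right)^{2} = 5^{2} = 25$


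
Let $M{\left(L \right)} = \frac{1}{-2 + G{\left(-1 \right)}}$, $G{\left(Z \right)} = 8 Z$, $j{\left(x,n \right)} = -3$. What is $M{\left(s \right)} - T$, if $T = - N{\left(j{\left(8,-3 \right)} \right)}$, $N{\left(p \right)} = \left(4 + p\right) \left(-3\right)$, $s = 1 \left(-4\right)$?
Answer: $- \frac{31}{10} \approx -3.1$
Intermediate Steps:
$s = -4$
$N{\left(p \right)} = -12 - 3 p$
$T = 3$ ($T = - (-12 - -9) = - (-12 + 9) = \left(-1\right) \left(-3\right) = 3$)
$M{\left(L \right)} = - \frac{1}{10}$ ($M{\left(L \right)} = \frac{1}{-2 + 8 \left(-1\right)} = \frac{1}{-2 - 8} = \frac{1}{-10} = - \frac{1}{10}$)
$M{\left(s \right)} - T = - \frac{1}{10} - 3 = - \frac{31}{10}$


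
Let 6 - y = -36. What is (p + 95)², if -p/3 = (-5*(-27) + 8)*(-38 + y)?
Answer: 2627641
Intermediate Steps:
y = 42 (y = 6 - 1*(-36) = 6 + 36 = 42)
p = -1716 (p = -3*(-5*(-27) + 8)*(-38 + 42) = -3*(135 + 8)*4 = -429*4 = -3*572 = -1716)
(p + 95)² = (-1716 + 95)² = (-1621)² = 2627641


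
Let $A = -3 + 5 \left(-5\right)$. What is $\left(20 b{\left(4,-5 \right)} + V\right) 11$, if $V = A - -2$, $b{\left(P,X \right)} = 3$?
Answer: $374$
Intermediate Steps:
$A = -28$ ($A = -3 - 25 = -28$)
$V = -26$ ($V = -28 - -2 = -28 + 2 = -26$)
$\left(20 b{\left(4,-5 \right)} + V\right) 11 = \left(20 \cdot 3 - 26\right) 11 = \left(60 - 26\right) 11 = 34 \cdot 11 = 374$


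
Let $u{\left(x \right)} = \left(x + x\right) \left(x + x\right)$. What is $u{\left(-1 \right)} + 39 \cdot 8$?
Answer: $316$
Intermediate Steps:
$u{\left(x \right)} = 4 x^{2}$ ($u{\left(x \right)} = 2 x 2 x = 4 x^{2}$)
$u{\left(-1 \right)} + 39 \cdot 8 = 4 \left(-1\right)^{2} + 39 \cdot 8 = 4 \cdot 1 + 312 = 4 + 312 = 316$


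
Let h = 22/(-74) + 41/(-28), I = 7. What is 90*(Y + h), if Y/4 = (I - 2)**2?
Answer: 4579875/518 ≈ 8841.5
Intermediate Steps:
h = -1825/1036 (h = 22*(-1/74) + 41*(-1/28) = -11/37 - 41/28 = -1825/1036 ≈ -1.7616)
Y = 100 (Y = 4*(7 - 2)**2 = 4*5**2 = 4*25 = 100)
90*(Y + h) = 90*(100 - 1825/1036) = 90*(101775/1036) = 4579875/518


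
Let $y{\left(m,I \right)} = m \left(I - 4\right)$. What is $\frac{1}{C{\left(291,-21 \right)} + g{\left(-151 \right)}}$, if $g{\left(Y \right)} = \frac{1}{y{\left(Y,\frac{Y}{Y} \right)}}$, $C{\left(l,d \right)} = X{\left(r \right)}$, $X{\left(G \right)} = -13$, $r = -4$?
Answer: $- \frac{453}{5888} \approx -0.076936$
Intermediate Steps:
$y{\left(m,I \right)} = m \left(-4 + I\right)$
$C{\left(l,d \right)} = -13$
$g{\left(Y \right)} = - \frac{1}{3 Y}$ ($g{\left(Y \right)} = \frac{1}{Y \left(-4 + \frac{Y}{Y}\right)} = \frac{1}{Y \left(-4 + 1\right)} = \frac{1}{Y \left(-3\right)} = \frac{1}{\left(-3\right) Y} = - \frac{1}{3 Y}$)
$\frac{1}{C{\left(291,-21 \right)} + g{\left(-151 \right)}} = \frac{1}{-13 - \frac{1}{3 \left(-151\right)}} = \frac{1}{-13 - - \frac{1}{453}} = \frac{1}{-13 + \frac{1}{453}} = \frac{1}{- \frac{5888}{453}} = - \frac{453}{5888}$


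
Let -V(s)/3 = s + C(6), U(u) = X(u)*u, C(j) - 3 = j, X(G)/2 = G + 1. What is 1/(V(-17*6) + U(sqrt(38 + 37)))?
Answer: 143/61247 - 10*sqrt(3)/183741 ≈ 0.0022405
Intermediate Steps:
X(G) = 2 + 2*G (X(G) = 2*(G + 1) = 2*(1 + G) = 2 + 2*G)
C(j) = 3 + j
U(u) = u*(2 + 2*u) (U(u) = (2 + 2*u)*u = u*(2 + 2*u))
V(s) = -27 - 3*s (V(s) = -3*(s + (3 + 6)) = -3*(s + 9) = -3*(9 + s) = -27 - 3*s)
1/(V(-17*6) + U(sqrt(38 + 37))) = 1/((-27 - (-51)*6) + 2*sqrt(38 + 37)*(1 + sqrt(38 + 37))) = 1/((-27 - 3*(-102)) + 2*sqrt(75)*(1 + sqrt(75))) = 1/((-27 + 306) + 2*(5*sqrt(3))*(1 + 5*sqrt(3))) = 1/(279 + 10*sqrt(3)*(1 + 5*sqrt(3)))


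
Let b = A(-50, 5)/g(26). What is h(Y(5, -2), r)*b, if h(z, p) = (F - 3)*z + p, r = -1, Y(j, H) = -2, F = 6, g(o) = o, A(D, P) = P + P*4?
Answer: -175/26 ≈ -6.7308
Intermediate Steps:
A(D, P) = 5*P (A(D, P) = P + 4*P = 5*P)
b = 25/26 (b = (5*5)/26 = 25*(1/26) = 25/26 ≈ 0.96154)
h(z, p) = p + 3*z (h(z, p) = (6 - 3)*z + p = 3*z + p = p + 3*z)
h(Y(5, -2), r)*b = (-1 + 3*(-2))*(25/26) = (-1 - 6)*(25/26) = -7*25/26 = -175/26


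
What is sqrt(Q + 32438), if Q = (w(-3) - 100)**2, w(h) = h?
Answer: 3*sqrt(4783) ≈ 207.48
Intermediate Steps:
Q = 10609 (Q = (-3 - 100)**2 = (-103)**2 = 10609)
sqrt(Q + 32438) = sqrt(10609 + 32438) = sqrt(43047) = 3*sqrt(4783)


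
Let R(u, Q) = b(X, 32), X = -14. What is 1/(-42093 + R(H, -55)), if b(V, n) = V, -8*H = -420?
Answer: -1/42107 ≈ -2.3749e-5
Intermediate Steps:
H = 105/2 (H = -⅛*(-420) = 105/2 ≈ 52.500)
R(u, Q) = -14
1/(-42093 + R(H, -55)) = 1/(-42093 - 14) = 1/(-42107) = -1/42107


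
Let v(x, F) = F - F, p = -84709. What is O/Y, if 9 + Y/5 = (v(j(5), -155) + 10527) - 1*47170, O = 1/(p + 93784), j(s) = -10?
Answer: -1/1663084500 ≈ -6.0129e-10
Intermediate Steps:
v(x, F) = 0
O = 1/9075 (O = 1/(-84709 + 93784) = 1/9075 ≈ 0.00011019)
Y = -183260 (Y = -45 + 5*((0 + 10527) - 1*47170) = -45 + 5*(10527 - 47170) = -45 + 5*(-36643) = -45 - 183215 = -183260)
O/Y = (1/9075)/(-183260) = (1/9075)*(-1/183260) = -1/1663084500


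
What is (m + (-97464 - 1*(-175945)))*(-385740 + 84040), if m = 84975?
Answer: -49314675200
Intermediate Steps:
(m + (-97464 - 1*(-175945)))*(-385740 + 84040) = (84975 + (-97464 - 1*(-175945)))*(-385740 + 84040) = (84975 + (-97464 + 175945))*(-301700) = (84975 + 78481)*(-301700) = 163456*(-301700) = -49314675200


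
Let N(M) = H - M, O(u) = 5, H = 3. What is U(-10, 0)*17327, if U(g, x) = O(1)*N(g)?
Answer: 1126255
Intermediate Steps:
N(M) = 3 - M
U(g, x) = 15 - 5*g (U(g, x) = 5*(3 - g) = 15 - 5*g)
U(-10, 0)*17327 = (15 - 5*(-10))*17327 = (15 + 50)*17327 = 65*17327 = 1126255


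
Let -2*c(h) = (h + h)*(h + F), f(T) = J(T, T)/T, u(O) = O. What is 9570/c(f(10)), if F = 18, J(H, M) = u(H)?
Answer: -9570/19 ≈ -503.68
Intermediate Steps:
J(H, M) = H
f(T) = 1 (f(T) = T/T = 1)
c(h) = -h*(18 + h) (c(h) = -(h + h)*(h + 18)/2 = -2*h*(18 + h)/2 = -h*(18 + h))
9570/c(f(10)) = 9570/((-1*1*(18 + 1))) = 9570/((-1*1*19)) = 9570/(-19) = 9570*(-1/19) = -9570/19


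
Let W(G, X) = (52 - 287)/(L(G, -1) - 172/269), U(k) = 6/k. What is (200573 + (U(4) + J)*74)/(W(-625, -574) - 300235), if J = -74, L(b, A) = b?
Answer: -8213230194/12632146645 ≈ -0.65018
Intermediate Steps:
W(G, X) = -235/(-172/269 + G) (W(G, X) = (52 - 287)/(G - 172/269) = -235/(G - 172*1/269) = -235/(G - 172/269) = -235/(-172/269 + G))
(200573 + (U(4) + J)*74)/(W(-625, -574) - 300235) = (200573 + (6/4 - 74)*74)/(-63215/(-172 + 269*(-625)) - 300235) = (200573 + (6*(1/4) - 74)*74)/(-63215/(-172 - 168125) - 300235) = (200573 + (3/2 - 74)*74)/(-63215/(-168297) - 300235) = (200573 - 145/2*74)/(-63215*(-1/168297) - 300235) = (200573 - 5365)/(63215/168297 - 300235) = 195208/(-50528586580/168297) = 195208*(-168297/50528586580) = -8213230194/12632146645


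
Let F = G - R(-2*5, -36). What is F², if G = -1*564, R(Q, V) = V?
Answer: 278784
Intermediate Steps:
G = -564
F = -528 (F = -564 - 1*(-36) = -564 + 36 = -528)
F² = (-528)² = 278784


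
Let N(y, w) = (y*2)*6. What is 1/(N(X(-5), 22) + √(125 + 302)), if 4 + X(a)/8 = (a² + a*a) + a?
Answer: 3936/15491669 - √427/15491669 ≈ 0.00025274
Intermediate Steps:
X(a) = -32 + 8*a + 16*a² (X(a) = -32 + 8*((a² + a*a) + a) = -32 + 8*((a² + a²) + a) = -32 + 8*(2*a² + a) = -32 + 8*(a + 2*a²) = -32 + (8*a + 16*a²) = -32 + 8*a + 16*a²)
N(y, w) = 12*y (N(y, w) = (2*y)*6 = 12*y)
1/(N(X(-5), 22) + √(125 + 302)) = 1/(12*(-32 + 8*(-5) + 16*(-5)²) + √(125 + 302)) = 1/(12*(-32 - 40 + 16*25) + √427) = 1/(12*(-32 - 40 + 400) + √427) = 1/(12*328 + √427) = 1/(3936 + √427)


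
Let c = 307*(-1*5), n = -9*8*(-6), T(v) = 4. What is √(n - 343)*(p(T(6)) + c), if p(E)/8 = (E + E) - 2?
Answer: -1487*√89 ≈ -14028.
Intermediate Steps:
p(E) = -16 + 16*E (p(E) = 8*((E + E) - 2) = 8*(2*E - 2) = 8*(-2 + 2*E) = -16 + 16*E)
n = 432 (n = -72*(-6) = 432)
c = -1535 (c = 307*(-5) = -1535)
√(n - 343)*(p(T(6)) + c) = √(432 - 343)*((-16 + 16*4) - 1535) = √89*((-16 + 64) - 1535) = √89*(48 - 1535) = √89*(-1487) = -1487*√89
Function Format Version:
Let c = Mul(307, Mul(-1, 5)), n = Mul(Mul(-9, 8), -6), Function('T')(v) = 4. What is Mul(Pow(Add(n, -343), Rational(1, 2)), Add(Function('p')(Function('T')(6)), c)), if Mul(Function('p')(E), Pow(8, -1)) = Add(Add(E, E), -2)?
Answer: Mul(-1487, Pow(89, Rational(1, 2))) ≈ -14028.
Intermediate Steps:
Function('p')(E) = Add(-16, Mul(16, E)) (Function('p')(E) = Mul(8, Add(Add(E, E), -2)) = Mul(8, Add(Mul(2, E), -2)) = Mul(8, Add(-2, Mul(2, E))) = Add(-16, Mul(16, E)))
n = 432 (n = Mul(-72, -6) = 432)
c = -1535 (c = Mul(307, -5) = -1535)
Mul(Pow(Add(n, -343), Rational(1, 2)), Add(Function('p')(Function('T')(6)), c)) = Mul(Pow(Add(432, -343), Rational(1, 2)), Add(Add(-16, Mul(16, 4)), -1535)) = Mul(Pow(89, Rational(1, 2)), Add(Add(-16, 64), -1535)) = Mul(Pow(89, Rational(1, 2)), Add(48, -1535)) = Mul(Pow(89, Rational(1, 2)), -1487) = Mul(-1487, Pow(89, Rational(1, 2)))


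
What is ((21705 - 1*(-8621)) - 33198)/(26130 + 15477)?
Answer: -2872/41607 ≈ -0.069027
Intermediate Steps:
((21705 - 1*(-8621)) - 33198)/(26130 + 15477) = ((21705 + 8621) - 33198)/41607 = (30326 - 33198)*(1/41607) = -2872*1/41607 = -2872/41607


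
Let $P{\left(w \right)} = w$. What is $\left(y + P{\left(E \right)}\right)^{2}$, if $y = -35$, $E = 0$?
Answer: $1225$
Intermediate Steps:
$\left(y + P{\left(E \right)}\right)^{2} = \left(-35 + 0\right)^{2} = \left(-35\right)^{2} = 1225$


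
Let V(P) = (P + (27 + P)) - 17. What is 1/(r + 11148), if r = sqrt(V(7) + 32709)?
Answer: 3716/41415057 - sqrt(3637)/41415057 ≈ 8.8270e-5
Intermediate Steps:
V(P) = 10 + 2*P (V(P) = (27 + 2*P) - 17 = 10 + 2*P)
r = 3*sqrt(3637) (r = sqrt((10 + 2*7) + 32709) = sqrt((10 + 14) + 32709) = sqrt(24 + 32709) = sqrt(32733) = 3*sqrt(3637) ≈ 180.92)
1/(r + 11148) = 1/(3*sqrt(3637) + 11148) = 1/(11148 + 3*sqrt(3637))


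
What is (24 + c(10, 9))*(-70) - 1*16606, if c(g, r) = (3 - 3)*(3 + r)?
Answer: -18286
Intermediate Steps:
c(g, r) = 0 (c(g, r) = 0*(3 + r) = 0)
(24 + c(10, 9))*(-70) - 1*16606 = (24 + 0)*(-70) - 1*16606 = 24*(-70) - 16606 = -1680 - 16606 = -18286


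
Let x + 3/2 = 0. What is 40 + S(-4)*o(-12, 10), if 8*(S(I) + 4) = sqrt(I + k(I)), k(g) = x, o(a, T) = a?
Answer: 88 - 3*I*sqrt(22)/4 ≈ 88.0 - 3.5178*I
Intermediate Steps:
x = -3/2 (x = -3/2 + 0 = -3/2 ≈ -1.5000)
k(g) = -3/2
S(I) = -4 + sqrt(-3/2 + I)/8 (S(I) = -4 + sqrt(I - 3/2)/8 = -4 + sqrt(-3/2 + I)/8)
40 + S(-4)*o(-12, 10) = 40 + (-4 + sqrt(-6 + 4*(-4))/16)*(-12) = 40 + (-4 + sqrt(-6 - 16)/16)*(-12) = 40 + (-4 + sqrt(-22)/16)*(-12) = 40 + (-4 + (I*sqrt(22))/16)*(-12) = 40 + (-4 + I*sqrt(22)/16)*(-12) = 40 + (48 - 3*I*sqrt(22)/4) = 88 - 3*I*sqrt(22)/4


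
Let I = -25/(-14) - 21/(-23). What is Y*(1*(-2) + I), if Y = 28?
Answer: 450/23 ≈ 19.565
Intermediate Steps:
I = 869/322 (I = -25*(-1/14) - 21*(-1/23) = 25/14 + 21/23 = 869/322 ≈ 2.6988)
Y*(1*(-2) + I) = 28*(1*(-2) + 869/322) = 28*(-2 + 869/322) = 28*(225/322) = 450/23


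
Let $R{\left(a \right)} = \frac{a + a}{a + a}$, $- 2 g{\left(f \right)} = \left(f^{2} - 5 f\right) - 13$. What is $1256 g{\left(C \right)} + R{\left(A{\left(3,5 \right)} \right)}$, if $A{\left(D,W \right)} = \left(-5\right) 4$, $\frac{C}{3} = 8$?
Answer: $-278203$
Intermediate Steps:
$C = 24$ ($C = 3 \cdot 8 = 24$)
$g{\left(f \right)} = \frac{13}{2} - \frac{f^{2}}{2} + \frac{5 f}{2}$ ($g{\left(f \right)} = - \frac{\left(f^{2} - 5 f\right) - 13}{2} = - \frac{-13 + f^{2} - 5 f}{2} = \frac{13}{2} - \frac{f^{2}}{2} + \frac{5 f}{2}$)
$A{\left(D,W \right)} = -20$
$R{\left(a \right)} = 1$ ($R{\left(a \right)} = \frac{2 a}{2 a} = 2 a \frac{1}{2 a} = 1$)
$1256 g{\left(C \right)} + R{\left(A{\left(3,5 \right)} \right)} = 1256 \left(\frac{13}{2} - \frac{24^{2}}{2} + \frac{5}{2} \cdot 24\right) + 1 = 1256 \left(\frac{13}{2} - 288 + 60\right) + 1 = 1256 \left(- \frac{443}{2}\right) + 1 = -278204 + 1 = -278203$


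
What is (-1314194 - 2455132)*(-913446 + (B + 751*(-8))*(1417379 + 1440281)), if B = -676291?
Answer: 7349354464807888236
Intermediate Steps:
(-1314194 - 2455132)*(-913446 + (B + 751*(-8))*(1417379 + 1440281)) = (-1314194 - 2455132)*(-913446 + (-676291 + 751*(-8))*(1417379 + 1440281)) = -3769326*(-913446 + (-676291 - 6008)*2857660) = -3769326*(-913446 - 682299*2857660) = -3769326*(-913446 - 1949778560340) = -3769326*(-1949779473786) = 7349354464807888236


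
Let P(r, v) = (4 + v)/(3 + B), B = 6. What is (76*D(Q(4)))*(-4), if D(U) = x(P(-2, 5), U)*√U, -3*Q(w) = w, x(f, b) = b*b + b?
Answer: -2432*I*√3/27 ≈ -156.01*I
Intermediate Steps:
P(r, v) = 4/9 + v/9 (P(r, v) = (4 + v)/(3 + 6) = (4 + v)/9 = (4 + v)*(⅑) = 4/9 + v/9)
x(f, b) = b + b² (x(f, b) = b² + b = b + b²)
Q(w) = -w/3
D(U) = U^(3/2)*(1 + U) (D(U) = (U*(1 + U))*√U = U^(3/2)*(1 + U))
(76*D(Q(4)))*(-4) = (76*((-⅓*4)^(3/2)*(1 - ⅓*4)))*(-4) = (76*((-4/3)^(3/2)*(1 - 4/3)))*(-4) = (76*(-8*I*√3/9*(-⅓)))*(-4) = (76*(8*I*√3/27))*(-4) = (608*I*√3/27)*(-4) = -2432*I*√3/27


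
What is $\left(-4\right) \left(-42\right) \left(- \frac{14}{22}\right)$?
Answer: $- \frac{1176}{11} \approx -106.91$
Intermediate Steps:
$\left(-4\right) \left(-42\right) \left(- \frac{14}{22}\right) = 168 \left(\left(-14\right) \frac{1}{22}\right) = 168 \left(- \frac{7}{11}\right) = - \frac{1176}{11}$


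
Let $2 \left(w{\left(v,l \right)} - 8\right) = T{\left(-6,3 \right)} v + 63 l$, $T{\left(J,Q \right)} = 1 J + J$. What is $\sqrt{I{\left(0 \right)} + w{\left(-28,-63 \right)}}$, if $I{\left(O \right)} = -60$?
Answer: $\frac{i \sqrt{7474}}{2} \approx 43.226 i$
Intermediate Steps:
$T{\left(J,Q \right)} = 2 J$ ($T{\left(J,Q \right)} = J + J = 2 J$)
$w{\left(v,l \right)} = 8 - 6 v + \frac{63 l}{2}$ ($w{\left(v,l \right)} = 8 + \frac{2 \left(-6\right) v + 63 l}{2} = 8 + \frac{- 12 v + 63 l}{2} = 8 + \left(- 6 v + \frac{63 l}{2}\right) = 8 - 6 v + \frac{63 l}{2}$)
$\sqrt{I{\left(0 \right)} + w{\left(-28,-63 \right)}} = \sqrt{-60 + \left(8 - -168 + \frac{63}{2} \left(-63\right)\right)} = \sqrt{-60 + \left(8 + 168 - \frac{3969}{2}\right)} = \sqrt{-60 - \frac{3617}{2}} = \sqrt{- \frac{3737}{2}} = \frac{i \sqrt{7474}}{2}$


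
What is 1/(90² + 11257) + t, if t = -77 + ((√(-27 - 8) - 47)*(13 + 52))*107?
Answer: -6329003433/19357 + 6955*I*√35 ≈ -3.2696e+5 + 41146.0*I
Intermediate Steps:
t = -326962 + 6955*I*√35 (t = -77 + ((√(-35) - 47)*65)*107 = -77 + ((I*√35 - 47)*65)*107 = -77 + ((-47 + I*√35)*65)*107 = -77 + (-3055 + 65*I*√35)*107 = -77 + (-326885 + 6955*I*√35) = -326962 + 6955*I*√35 ≈ -3.2696e+5 + 41146.0*I)
1/(90² + 11257) + t = 1/(90² + 11257) + (-326962 + 6955*I*√35) = 1/(8100 + 11257) + (-326962 + 6955*I*√35) = 1/19357 + (-326962 + 6955*I*√35) = -6329003433/19357 + 6955*I*√35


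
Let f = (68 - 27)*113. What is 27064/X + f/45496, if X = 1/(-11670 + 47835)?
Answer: 44530099906393/45496 ≈ 9.7877e+8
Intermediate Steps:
X = 1/36165 ≈ 2.7651e-5
f = 4633 (f = 41*113 = 4633)
27064/X + f/45496 = 27064/(1/36165) + 4633/45496 = 27064*36165 + 4633*(1/45496) = 978769560 + 4633/45496 = 44530099906393/45496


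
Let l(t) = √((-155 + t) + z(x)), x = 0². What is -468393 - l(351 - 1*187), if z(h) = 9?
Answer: -468393 - 3*√2 ≈ -4.6840e+5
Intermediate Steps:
x = 0
l(t) = √(-146 + t) (l(t) = √((-155 + t) + 9) = √(-146 + t))
-468393 - l(351 - 1*187) = -468393 - √(-146 + (351 - 1*187)) = -468393 - √(-146 + (351 - 187)) = -468393 - √(-146 + 164) = -468393 - √18 = -468393 - 3*√2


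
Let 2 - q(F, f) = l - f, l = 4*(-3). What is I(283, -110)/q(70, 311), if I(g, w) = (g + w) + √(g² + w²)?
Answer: 173/325 + √92189/325 ≈ 1.4665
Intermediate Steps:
l = -12
I(g, w) = g + w + √(g² + w²)
q(F, f) = 14 + f (q(F, f) = 2 - (-12 - f) = 2 + (12 + f) = 14 + f)
I(283, -110)/q(70, 311) = (283 - 110 + √(283² + (-110)²))/(14 + 311) = (283 - 110 + √(80089 + 12100))/325 = (283 - 110 + √92189)*(1/325) = (173 + √92189)*(1/325) = 173/325 + √92189/325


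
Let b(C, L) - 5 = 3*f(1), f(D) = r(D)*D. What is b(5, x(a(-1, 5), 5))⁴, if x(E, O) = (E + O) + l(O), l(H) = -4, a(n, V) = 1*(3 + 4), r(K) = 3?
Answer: 38416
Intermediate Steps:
a(n, V) = 7 (a(n, V) = 1*7 = 7)
f(D) = 3*D
x(E, O) = -4 + E + O (x(E, O) = (E + O) - 4 = -4 + E + O)
b(C, L) = 14 (b(C, L) = 5 + 3*(3*1) = 5 + 3*3 = 5 + 9 = 14)
b(5, x(a(-1, 5), 5))⁴ = 14⁴ = 38416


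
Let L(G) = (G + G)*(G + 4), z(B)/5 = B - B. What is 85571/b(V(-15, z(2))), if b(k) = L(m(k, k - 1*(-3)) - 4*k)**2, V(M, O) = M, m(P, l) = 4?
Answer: 85571/75759616 ≈ 0.0011295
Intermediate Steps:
z(B) = 0 (z(B) = 5*(B - B) = 5*0 = 0)
L(G) = 2*G*(4 + G) (L(G) = (2*G)*(4 + G) = 2*G*(4 + G))
b(k) = 4*(4 - 4*k)**2*(8 - 4*k)**2 (b(k) = (2*(4 - 4*k)*(4 + (4 - 4*k)))**2 = (2*(4 - 4*k)*(8 - 4*k))**2 = 4*(4 - 4*k)**2*(8 - 4*k)**2)
85571/b(V(-15, z(2))) = 85571/((1024*(-1 - 15)**2*(-2 - 15)**2)) = 85571/((1024*(-16)**2*(-17)**2)) = 85571/((1024*256*289)) = 85571/75759616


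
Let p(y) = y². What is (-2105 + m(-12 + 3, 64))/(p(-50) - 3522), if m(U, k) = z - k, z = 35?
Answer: 1067/511 ≈ 2.0881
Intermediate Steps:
m(U, k) = 35 - k
(-2105 + m(-12 + 3, 64))/(p(-50) - 3522) = (-2105 + (35 - 1*64))/((-50)² - 3522) = (-2105 + (35 - 64))/(2500 - 3522) = (-2105 - 29)/(-1022) = -2134*(-1/1022) = 1067/511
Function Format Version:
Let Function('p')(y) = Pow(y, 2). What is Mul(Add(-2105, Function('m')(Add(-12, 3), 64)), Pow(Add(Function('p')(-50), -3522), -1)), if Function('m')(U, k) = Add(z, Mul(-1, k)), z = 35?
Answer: Rational(1067, 511) ≈ 2.0881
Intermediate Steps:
Function('m')(U, k) = Add(35, Mul(-1, k))
Mul(Add(-2105, Function('m')(Add(-12, 3), 64)), Pow(Add(Function('p')(-50), -3522), -1)) = Mul(Add(-2105, Add(35, Mul(-1, 64))), Pow(Add(Pow(-50, 2), -3522), -1)) = Mul(Add(-2105, Add(35, -64)), Pow(Add(2500, -3522), -1)) = Mul(Add(-2105, -29), Pow(-1022, -1)) = Mul(-2134, Rational(-1, 1022)) = Rational(1067, 511)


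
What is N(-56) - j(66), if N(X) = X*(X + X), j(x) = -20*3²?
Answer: 6452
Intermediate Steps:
j(x) = -180 (j(x) = -20*9 = -180)
N(X) = 2*X² (N(X) = X*(2*X) = 2*X²)
N(-56) - j(66) = 2*(-56)² - 1*(-180) = 2*3136 + 180 = 6272 + 180 = 6452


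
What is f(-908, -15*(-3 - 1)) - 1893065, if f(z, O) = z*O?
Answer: -1947545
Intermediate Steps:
f(z, O) = O*z
f(-908, -15*(-3 - 1)) - 1893065 = -15*(-3 - 1)*(-908) - 1893065 = -15*(-4)*(-908) - 1893065 = 60*(-908) - 1893065 = -54480 - 1893065 = -1947545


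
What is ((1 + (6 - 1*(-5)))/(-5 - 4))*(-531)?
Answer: 708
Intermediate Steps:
((1 + (6 - 1*(-5)))/(-5 - 4))*(-531) = ((1 + (6 + 5))/(-9))*(-531) = ((1 + 11)*(-⅑))*(-531) = (12*(-⅑))*(-531) = -4/3*(-531) = 708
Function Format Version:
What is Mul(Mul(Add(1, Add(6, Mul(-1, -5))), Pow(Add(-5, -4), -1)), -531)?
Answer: 708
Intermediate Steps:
Mul(Mul(Add(1, Add(6, Mul(-1, -5))), Pow(Add(-5, -4), -1)), -531) = Mul(Mul(Add(1, Add(6, 5)), Pow(-9, -1)), -531) = Mul(Mul(Add(1, 11), Rational(-1, 9)), -531) = Mul(Mul(12, Rational(-1, 9)), -531) = Mul(Rational(-4, 3), -531) = 708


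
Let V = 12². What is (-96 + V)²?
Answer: 2304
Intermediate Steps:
V = 144
(-96 + V)² = (-96 + 144)² = 48² = 2304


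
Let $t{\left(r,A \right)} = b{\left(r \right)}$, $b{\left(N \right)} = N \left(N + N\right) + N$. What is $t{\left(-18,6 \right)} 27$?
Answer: $17010$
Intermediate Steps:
$b{\left(N \right)} = N + 2 N^{2}$ ($b{\left(N \right)} = N 2 N + N = 2 N^{2} + N = N + 2 N^{2}$)
$t{\left(r,A \right)} = r \left(1 + 2 r\right)$
$t{\left(-18,6 \right)} 27 = - 18 \left(1 + 2 \left(-18\right)\right) 27 = - 18 \left(1 - 36\right) 27 = \left(-18\right) \left(-35\right) 27 = 630 \cdot 27 = 17010$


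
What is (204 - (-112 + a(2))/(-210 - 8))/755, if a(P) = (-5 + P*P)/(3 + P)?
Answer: 221799/822950 ≈ 0.26952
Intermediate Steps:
a(P) = (-5 + P**2)/(3 + P)
(204 - (-112 + a(2))/(-210 - 8))/755 = (204 - (-112 + (-5 + 2**2)/(3 + 2))/(-210 - 8))/755 = (204 - (-112 + (-5 + 4)/5)/(-218))*(1/755) = (204 - (-112 + (1/5)*(-1))*(-1)/218)*(1/755) = (204 - (-112 - 1/5)*(-1)/218)*(1/755) = (204 - (-561)*(-1)/(5*218))*(1/755) = (204 - 1*561/1090)*(1/755) = (204 - 561/1090)*(1/755) = (221799/1090)*(1/755) = 221799/822950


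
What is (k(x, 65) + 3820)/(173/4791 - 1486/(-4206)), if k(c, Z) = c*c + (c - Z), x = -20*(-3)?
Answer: 8301070255/435948 ≈ 19041.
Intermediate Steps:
x = 60
k(c, Z) = c + c² - Z (k(c, Z) = c² + (c - Z) = c + c² - Z)
(k(x, 65) + 3820)/(173/4791 - 1486/(-4206)) = ((60 + 60² - 1*65) + 3820)/(173/4791 - 1486/(-4206)) = ((60 + 3600 - 65) + 3820)/(173*(1/4791) - 1486*(-1/4206)) = (3595 + 3820)/(173/4791 + 743/2103) = 7415/(435948/1119497) = 7415*(1119497/435948) = 8301070255/435948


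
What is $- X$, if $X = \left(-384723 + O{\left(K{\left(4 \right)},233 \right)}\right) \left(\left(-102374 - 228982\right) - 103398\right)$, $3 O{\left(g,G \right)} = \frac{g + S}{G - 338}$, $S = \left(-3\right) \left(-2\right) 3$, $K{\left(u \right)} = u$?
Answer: $- \frac{5854096272702}{35} \approx -1.6726 \cdot 10^{11}$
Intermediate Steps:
$S = 18$ ($S = 6 \cdot 3 = 18$)
$O{\left(g,G \right)} = \frac{18 + g}{3 \left(-338 + G\right)}$ ($O{\left(g,G \right)} = \frac{\left(g + 18\right) \frac{1}{G - 338}}{3} = \frac{\left(18 + g\right) \frac{1}{-338 + G}}{3} = \frac{\frac{1}{-338 + G} \left(18 + g\right)}{3} = \frac{18 + g}{3 \left(-338 + G\right)}$)
$X = \frac{5854096272702}{35}$ ($X = \left(-384723 + \frac{18 + 4}{3 \left(-338 + 233\right)}\right) \left(\left(-102374 - 228982\right) - 103398\right) = \left(-384723 + \frac{1}{3} \frac{1}{-105} \cdot 22\right) \left(\left(-102374 - 228982\right) - 103398\right) = \left(-384723 + \frac{1}{3} \left(- \frac{1}{105}\right) 22\right) \left(-331356 - 103398\right) = \left(-384723 - \frac{22}{315}\right) \left(-434754\right) = \left(- \frac{121187767}{315}\right) \left(-434754\right) = \frac{5854096272702}{35} \approx 1.6726 \cdot 10^{11}$)
$- X = \left(-1\right) \frac{5854096272702}{35} = - \frac{5854096272702}{35}$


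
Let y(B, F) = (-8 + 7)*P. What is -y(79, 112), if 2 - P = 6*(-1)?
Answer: 8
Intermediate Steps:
P = 8 (P = 2 - 6*(-1) = 2 - 1*(-6) = 2 + 6 = 8)
y(B, F) = -8 (y(B, F) = (-8 + 7)*8 = -1*8 = -8)
-y(79, 112) = -1*(-8) = 8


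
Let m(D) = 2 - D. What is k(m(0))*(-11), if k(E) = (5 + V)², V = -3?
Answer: -44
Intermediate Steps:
k(E) = 4 (k(E) = (5 - 3)² = 2² = 4)
k(m(0))*(-11) = 4*(-11) = -44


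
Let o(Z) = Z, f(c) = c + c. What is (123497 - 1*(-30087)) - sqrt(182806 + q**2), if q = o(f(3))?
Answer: 153584 - sqrt(182842) ≈ 1.5316e+5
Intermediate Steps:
f(c) = 2*c
q = 6 (q = 2*3 = 6)
(123497 - 1*(-30087)) - sqrt(182806 + q**2) = (123497 - 1*(-30087)) - sqrt(182806 + 6**2) = (123497 + 30087) - sqrt(182806 + 36) = 153584 - sqrt(182842)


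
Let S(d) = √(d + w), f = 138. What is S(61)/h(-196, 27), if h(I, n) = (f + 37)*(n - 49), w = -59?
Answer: -√2/3850 ≈ -0.00036733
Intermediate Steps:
S(d) = √(-59 + d) (S(d) = √(d - 59) = √(-59 + d))
h(I, n) = -8575 + 175*n (h(I, n) = (138 + 37)*(n - 49) = 175*(-49 + n) = -8575 + 175*n)
S(61)/h(-196, 27) = √(-59 + 61)/(-8575 + 175*27) = √2/(-8575 + 4725) = √2/(-3850) = √2*(-1/3850) = -√2/3850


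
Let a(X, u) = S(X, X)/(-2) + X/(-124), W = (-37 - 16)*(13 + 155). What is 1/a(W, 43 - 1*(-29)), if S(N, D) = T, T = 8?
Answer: 31/2102 ≈ 0.014748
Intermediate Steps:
S(N, D) = 8
W = -8904 (W = -53*168 = -8904)
a(X, u) = -4 - X/124 (a(X, u) = 8/(-2) + X/(-124) = 8*(-½) + X*(-1/124) = -4 - X/124)
1/a(W, 43 - 1*(-29)) = 1/(-4 - 1/124*(-8904)) = 1/(-4 + 2226/31) = 1/(2102/31) = 31/2102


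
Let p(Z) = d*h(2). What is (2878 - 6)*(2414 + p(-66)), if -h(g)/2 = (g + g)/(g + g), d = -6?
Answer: 6967472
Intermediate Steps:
h(g) = -2 (h(g) = -2*(g + g)/(g + g) = -2*2*g/(2*g) = -2*2*g*1/(2*g) = -2*1 = -2)
p(Z) = 12 (p(Z) = -6*(-2) = 12)
(2878 - 6)*(2414 + p(-66)) = (2878 - 6)*(2414 + 12) = 2872*2426 = 6967472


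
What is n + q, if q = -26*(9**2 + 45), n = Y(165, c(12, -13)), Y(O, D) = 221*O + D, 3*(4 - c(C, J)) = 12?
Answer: 33189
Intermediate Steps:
c(C, J) = 0 (c(C, J) = 4 - 1/3*12 = 4 - 4 = 0)
Y(O, D) = D + 221*O
n = 36465 (n = 0 + 221*165 = 0 + 36465 = 36465)
q = -3276 (q = -26*(81 + 45) = -26*126 = -3276)
n + q = 36465 - 3276 = 33189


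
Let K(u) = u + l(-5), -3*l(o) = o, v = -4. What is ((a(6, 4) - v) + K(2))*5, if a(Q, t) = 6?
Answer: 205/3 ≈ 68.333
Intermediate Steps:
l(o) = -o/3
K(u) = 5/3 + u (K(u) = u - 1/3*(-5) = u + 5/3 = 5/3 + u)
((a(6, 4) - v) + K(2))*5 = ((6 - 1*(-4)) + (5/3 + 2))*5 = ((6 + 4) + 11/3)*5 = (10 + 11/3)*5 = (41/3)*5 = 205/3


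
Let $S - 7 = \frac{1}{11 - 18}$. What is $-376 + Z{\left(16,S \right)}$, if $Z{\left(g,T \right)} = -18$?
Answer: $-394$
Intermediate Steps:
$S = \frac{48}{7}$ ($S = 7 + \frac{1}{11 - 18} = 7 + \frac{1}{-7} = 7 - \frac{1}{7} = \frac{48}{7} \approx 6.8571$)
$-376 + Z{\left(16,S \right)} = -376 - 18 = -394$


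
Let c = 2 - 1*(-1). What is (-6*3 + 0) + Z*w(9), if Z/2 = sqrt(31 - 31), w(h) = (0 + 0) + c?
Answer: -18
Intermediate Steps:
c = 3 (c = 2 + 1 = 3)
w(h) = 3 (w(h) = (0 + 0) + 3 = 0 + 3 = 3)
Z = 0 (Z = 2*sqrt(31 - 31) = 2*sqrt(0) = 2*0 = 0)
(-6*3 + 0) + Z*w(9) = (-6*3 + 0) + 0*3 = (-18 + 0) + 0 = -18 + 0 = -18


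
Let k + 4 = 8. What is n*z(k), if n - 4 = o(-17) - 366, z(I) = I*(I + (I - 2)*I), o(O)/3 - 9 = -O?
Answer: -13632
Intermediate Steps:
k = 4 (k = -4 + 8 = 4)
o(O) = 27 - 3*O (o(O) = 27 + 3*(-O) = 27 - 3*O)
z(I) = I*(I + I*(-2 + I)) (z(I) = I*(I + (-2 + I)*I) = I*(I + I*(-2 + I)))
n = -284 (n = 4 + ((27 - 3*(-17)) - 366) = 4 + ((27 + 51) - 366) = 4 + (78 - 366) = 4 - 288 = -284)
n*z(k) = -284*4²*(-1 + 4) = -4544*3 = -284*48 = -13632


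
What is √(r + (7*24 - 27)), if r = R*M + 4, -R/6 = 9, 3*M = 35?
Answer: I*√485 ≈ 22.023*I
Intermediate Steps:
M = 35/3 (M = (⅓)*35 = 35/3 ≈ 11.667)
R = -54 (R = -6*9 = -54)
r = -626 (r = -54*35/3 + 4 = -630 + 4 = -626)
√(r + (7*24 - 27)) = √(-626 + (7*24 - 27)) = √(-626 + (168 - 27)) = √(-626 + 141) = √(-485) = I*√485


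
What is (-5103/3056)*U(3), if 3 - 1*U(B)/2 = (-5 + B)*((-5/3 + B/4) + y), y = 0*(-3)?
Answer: -11907/3056 ≈ -3.8963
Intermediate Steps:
y = 0
U(B) = 6 - 2*(-5 + B)*(-5/3 + B/4) (U(B) = 6 - 2*(-5 + B)*((-5/3 + B/4) + 0) = 6 - 2*(-5 + B)*(-5/3 + B/4))
(-5103/3056)*U(3) = (-5103/3056)*(-32/3 - ½*3² + (35/6)*3) = (-5103*1/3056)*(-32/3 - ½*9 + 35/2) = -5103*(-32/3 - 9/2 + 35/2)/3056 = -5103/3056*7/3 = -11907/3056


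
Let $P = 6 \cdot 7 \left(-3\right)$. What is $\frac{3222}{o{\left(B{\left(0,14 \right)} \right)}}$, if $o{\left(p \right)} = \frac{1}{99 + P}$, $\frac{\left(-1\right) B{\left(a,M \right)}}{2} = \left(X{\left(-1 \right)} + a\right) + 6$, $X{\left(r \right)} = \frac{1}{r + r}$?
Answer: $-86994$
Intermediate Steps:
$X{\left(r \right)} = \frac{1}{2 r}$
$B{\left(a,M \right)} = -11 - 2 a$ ($B{\left(a,M \right)} = - 2 \left(\left(\frac{1}{2 \left(-1\right)} + a\right) + 6\right) = - 2 \left(\left(\frac{1}{2} \left(-1\right) + a\right) + 6\right) = - 2 \left(\left(- \frac{1}{2} + a\right) + 6\right) = - 2 \left(\frac{11}{2} + a\right) = -11 - 2 a$)
$P = -126$ ($P = 42 \left(-3\right) = -126$)
$o{\left(p \right)} = - \frac{1}{27}$ ($o{\left(p \right)} = \frac{1}{99 - 126} = \frac{1}{-27} = - \frac{1}{27}$)
$\frac{3222}{o{\left(B{\left(0,14 \right)} \right)}} = \frac{3222}{- \frac{1}{27}} = 3222 \left(-27\right) = -86994$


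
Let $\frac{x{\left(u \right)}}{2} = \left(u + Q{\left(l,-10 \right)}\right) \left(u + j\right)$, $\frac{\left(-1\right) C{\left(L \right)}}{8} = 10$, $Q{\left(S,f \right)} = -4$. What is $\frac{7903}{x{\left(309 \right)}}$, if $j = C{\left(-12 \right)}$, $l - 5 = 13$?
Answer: $\frac{7903}{139690} \approx 0.056575$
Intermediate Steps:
$l = 18$ ($l = 5 + 13 = 18$)
$C{\left(L \right)} = -80$ ($C{\left(L \right)} = \left(-8\right) 10 = -80$)
$j = -80$
$x{\left(u \right)} = 2 \left(-80 + u\right) \left(-4 + u\right)$ ($x{\left(u \right)} = 2 \left(u - 4\right) \left(u - 80\right) = 2 \left(-4 + u\right) \left(-80 + u\right) = 2 \left(-80 + u\right) \left(-4 + u\right)$)
$\frac{7903}{x{\left(309 \right)}} = \frac{7903}{640 - 51912 + 2 \cdot 309^{2}} = \frac{7903}{640 - 51912 + 2 \cdot 95481} = \frac{7903}{640 - 51912 + 190962} = \frac{7903}{139690}$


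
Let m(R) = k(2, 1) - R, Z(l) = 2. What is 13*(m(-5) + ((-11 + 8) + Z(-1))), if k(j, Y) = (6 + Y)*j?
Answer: 234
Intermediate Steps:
k(j, Y) = j*(6 + Y)
m(R) = 14 - R (m(R) = 2*(6 + 1) - R = 2*7 - R = 14 - R)
13*(m(-5) + ((-11 + 8) + Z(-1))) = 13*((14 - 1*(-5)) + ((-11 + 8) + 2)) = 13*((14 + 5) + (-3 + 2)) = 13*(19 - 1) = 13*18 = 234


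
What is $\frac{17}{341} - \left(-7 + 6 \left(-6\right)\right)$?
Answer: $\frac{14680}{341} \approx 43.05$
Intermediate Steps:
$\frac{17}{341} - \left(-7 + 6 \left(-6\right)\right) = 17 \cdot \frac{1}{341} - \left(-7 - 36\right) = \frac{17}{341} - -43 = \frac{17}{341} + 43 = \frac{14680}{341}$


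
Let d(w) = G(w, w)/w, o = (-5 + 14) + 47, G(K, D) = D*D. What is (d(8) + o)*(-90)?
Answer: -5760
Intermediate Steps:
G(K, D) = D**2
o = 56 (o = 9 + 47 = 56)
d(w) = w (d(w) = w**2/w = w)
(d(8) + o)*(-90) = (8 + 56)*(-90) = 64*(-90) = -5760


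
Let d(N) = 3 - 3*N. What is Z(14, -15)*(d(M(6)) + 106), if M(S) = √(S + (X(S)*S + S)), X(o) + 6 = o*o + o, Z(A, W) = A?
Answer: 1526 - 84*√57 ≈ 891.81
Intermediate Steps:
X(o) = -6 + o + o² (X(o) = -6 + (o*o + o) = -6 + (o² + o) = -6 + (o + o²) = -6 + o + o²)
M(S) = √(2*S + S*(-6 + S + S²)) (M(S) = √(S + ((-6 + S + S²)*S + S)) = √(S + (S*(-6 + S + S²) + S)) = √(S + (S + S*(-6 + S + S²))) = √(2*S + S*(-6 + S + S²)))
Z(14, -15)*(d(M(6)) + 106) = 14*((3 - 3*√6*√(-4 + 6 + 6²)) + 106) = 14*((3 - 3*√6*√(-4 + 6 + 36)) + 106) = 14*((3 - 3*2*√57) + 106) = 14*((3 - 6*√57) + 106) = 14*(109 - 6*√57) = 1526 - 84*√57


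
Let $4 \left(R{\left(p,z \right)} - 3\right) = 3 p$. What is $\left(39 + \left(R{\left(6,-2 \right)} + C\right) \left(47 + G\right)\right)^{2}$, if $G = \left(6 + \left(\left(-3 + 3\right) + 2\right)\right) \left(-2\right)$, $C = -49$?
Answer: $\frac{6225025}{4} \approx 1.5563 \cdot 10^{6}$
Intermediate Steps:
$R{\left(p,z \right)} = 3 + \frac{3 p}{4}$
$G = -16$ ($G = \left(6 + \left(0 + 2\right)\right) \left(-2\right) = \left(6 + 2\right) \left(-2\right) = 8 \left(-2\right) = -16$)
$\left(39 + \left(R{\left(6,-2 \right)} + C\right) \left(47 + G\right)\right)^{2} = \left(39 + \left(\left(3 + \frac{3}{4} \cdot 6\right) - 49\right) \left(47 - 16\right)\right)^{2} = \left(39 + \left(\left(3 + \frac{9}{2}\right) - 49\right) 31\right)^{2} = \left(39 + \left(\frac{15}{2} - 49\right) 31\right)^{2} = \left(39 - \frac{2573}{2}\right)^{2} = \left(- \frac{2495}{2}\right)^{2} = \frac{6225025}{4}$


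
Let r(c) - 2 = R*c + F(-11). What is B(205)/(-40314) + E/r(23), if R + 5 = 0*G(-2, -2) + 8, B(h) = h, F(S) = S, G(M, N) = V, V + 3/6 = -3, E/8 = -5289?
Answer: -142148189/201570 ≈ -705.21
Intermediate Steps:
E = -42312 (E = 8*(-5289) = -42312)
V = -7/2 (V = -½ - 3 = -7/2 ≈ -3.5000)
G(M, N) = -7/2
R = 3 (R = -5 + (0*(-7/2) + 8) = -5 + (0 + 8) = -5 + 8 = 3)
r(c) = -9 + 3*c (r(c) = 2 + (3*c - 11) = 2 + (-11 + 3*c) = -9 + 3*c)
B(205)/(-40314) + E/r(23) = 205/(-40314) - 42312/(-9 + 3*23) = 205*(-1/40314) - 42312/(-9 + 69) = -205/40314 - 42312/60 = -205/40314 - 42312*1/60 = -205/40314 - 3526/5 = -142148189/201570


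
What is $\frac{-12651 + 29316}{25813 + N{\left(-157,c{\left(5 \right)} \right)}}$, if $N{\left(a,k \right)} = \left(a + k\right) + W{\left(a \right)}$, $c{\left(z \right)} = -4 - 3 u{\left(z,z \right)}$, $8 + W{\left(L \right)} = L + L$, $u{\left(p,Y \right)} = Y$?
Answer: $\frac{3333}{5063} \approx 0.65831$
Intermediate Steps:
$W{\left(L \right)} = -8 + 2 L$ ($W{\left(L \right)} = -8 + \left(L + L\right) = -8 + 2 L$)
$c{\left(z \right)} = -4 - 3 z$
$N{\left(a,k \right)} = -8 + k + 3 a$ ($N{\left(a,k \right)} = \left(a + k\right) + \left(-8 + 2 a\right) = -8 + k + 3 a$)
$\frac{-12651 + 29316}{25813 + N{\left(-157,c{\left(5 \right)} \right)}} = \frac{-12651 + 29316}{25813 - 498} = \frac{16665}{25813 - 498} = \frac{16665}{25315} = 16665 \cdot \frac{1}{25315} = \frac{3333}{5063}$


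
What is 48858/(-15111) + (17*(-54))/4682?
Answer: -40437509/11791617 ≈ -3.4293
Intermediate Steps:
48858/(-15111) + (17*(-54))/4682 = 48858*(-1/15111) - 918*1/4682 = -16286/5037 - 459/2341 = -40437509/11791617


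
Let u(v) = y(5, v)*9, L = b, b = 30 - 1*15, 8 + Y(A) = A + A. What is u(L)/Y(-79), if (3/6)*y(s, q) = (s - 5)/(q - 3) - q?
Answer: 135/83 ≈ 1.6265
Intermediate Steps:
Y(A) = -8 + 2*A (Y(A) = -8 + (A + A) = -8 + 2*A)
b = 15 (b = 30 - 15 = 15)
y(s, q) = -2*q + 2*(-5 + s)/(-3 + q) (y(s, q) = 2*((s - 5)/(q - 3) - q) = 2*((-5 + s)/(-3 + q) - q) = 2*(-q + (-5 + s)/(-3 + q)) = -2*q + 2*(-5 + s)/(-3 + q))
L = 15
u(v) = 18*(-v² + 3*v)/(-3 + v) (u(v) = (2*(-5 + 5 - v² + 3*v)/(-3 + v))*9 = (2*(-v² + 3*v)/(-3 + v))*9 = 18*(-v² + 3*v)/(-3 + v))
u(L)/Y(-79) = (-18*15)/(-8 + 2*(-79)) = -270/(-8 - 158) = -270/(-166) = -270*(-1/166) = 135/83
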